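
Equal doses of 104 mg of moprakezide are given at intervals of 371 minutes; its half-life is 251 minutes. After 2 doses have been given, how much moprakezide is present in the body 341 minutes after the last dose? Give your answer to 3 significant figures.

The 2 doses were given 712, 341 minutes ago.
Total = 104·(1/2)^(712/251) + 104·(1/2)^(341/251)
      = 14.558 + 40.557 ≈ 55.115 mg.

55.1 mg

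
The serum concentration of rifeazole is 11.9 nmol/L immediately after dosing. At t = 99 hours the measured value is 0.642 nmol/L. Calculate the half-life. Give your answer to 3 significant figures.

A/A₀ = 0.642/11.9 ≈ 0.05395.
n = log₂(18.536) ≈ 4.2122 half-lives elapsed in 99 hours.
t½ = 99/4.2122 ≈ 23.503 hours.

23.5 hours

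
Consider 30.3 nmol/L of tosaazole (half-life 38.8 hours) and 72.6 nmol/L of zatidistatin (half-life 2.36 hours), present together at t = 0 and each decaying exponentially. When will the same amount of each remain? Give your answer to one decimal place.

3.2 hours

Set 30.3·(1/2)^(t/38.8) = 72.6·(1/2)^(t/2.36).
Taking log₂: log₂(30.3/72.6) = t·(1/38.8 − 1/2.36).
log₂(0.41736) = -1.2607; 1/38.8 − 1/2.36 = -0.39796.
t = -1.2607 / -0.39796 ≈ 3.1678 hours.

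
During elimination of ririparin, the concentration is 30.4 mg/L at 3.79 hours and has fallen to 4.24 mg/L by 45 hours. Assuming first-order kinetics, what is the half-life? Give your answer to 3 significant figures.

14.5 hours

Over Δt = 45 − 3.79 = 41.21 hours, the level fell by a factor of 30.4/4.24 ≈ 7.1698.
n = log₂(7.1698) ≈ 2.8419 half-lives, so t½ = 41.21/2.8419 ≈ 14.501 hours.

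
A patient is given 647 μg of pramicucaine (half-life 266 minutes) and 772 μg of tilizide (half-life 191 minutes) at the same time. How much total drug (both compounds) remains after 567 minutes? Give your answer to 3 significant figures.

pramicucaine: 647 × (1/2)^(567/266) = 647 × (1/2)^2.1316 ≈ 147.65 μg.
tilizide: 772 × (1/2)^(567/191) = 772 × (1/2)^2.9686 ≈ 98.624 μg.
Total = 147.65 + 98.624 ≈ 246.27 μg.

246 μg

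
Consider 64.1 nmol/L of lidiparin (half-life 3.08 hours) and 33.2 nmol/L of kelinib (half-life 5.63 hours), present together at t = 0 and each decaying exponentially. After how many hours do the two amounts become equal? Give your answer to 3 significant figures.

Set 64.1·(1/2)^(t/3.08) = 33.2·(1/2)^(t/5.63).
Taking log₂: log₂(64.1/33.2) = t·(1/3.08 − 1/5.63).
log₂(1.9307) = 0.94914; 1/3.08 − 1/5.63 = 0.14706.
t = 0.94914 / 0.14706 ≈ 6.4543 hours.

6.45 hours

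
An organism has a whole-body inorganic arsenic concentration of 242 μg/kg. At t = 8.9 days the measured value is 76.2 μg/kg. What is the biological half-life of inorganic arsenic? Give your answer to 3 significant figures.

5.34 days

A/A₀ = 76.2/242 ≈ 0.31488.
n = log₂(3.1759) ≈ 1.6671 half-lives elapsed in 8.9 days.
t½ = 8.9/1.6671 ≈ 5.3385 days.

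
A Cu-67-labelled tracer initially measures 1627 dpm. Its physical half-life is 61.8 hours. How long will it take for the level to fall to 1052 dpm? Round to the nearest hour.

Fraction remaining = 1052/1627 ≈ 0.64659.
n = log₂(1627/1052) = ln(1.5466)/ln 2 ≈ 0.62908 half-lives.
t = n × t½ = 0.62908 × 61.8 ≈ 38.877 hours.

39 hours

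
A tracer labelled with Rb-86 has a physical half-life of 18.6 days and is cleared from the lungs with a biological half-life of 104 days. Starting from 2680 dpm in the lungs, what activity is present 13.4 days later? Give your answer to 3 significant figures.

1490 dpm

1/t_eff = 1/t_phys + 1/t_biol = 1/18.6 + 1/104 = 0.063379 per day.
t_eff = 18.6 × 104 / (18.6 + 104) ≈ 15.778 days.
Remaining = 2680 × (1/2)^(13.4/15.778) = 2680 × (1/2)^0.84928 ≈ 1487.6 dpm.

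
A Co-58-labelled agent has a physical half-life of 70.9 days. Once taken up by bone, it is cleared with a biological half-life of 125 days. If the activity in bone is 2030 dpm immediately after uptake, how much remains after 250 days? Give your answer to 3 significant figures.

44.1 dpm

1/t_eff = 1/t_phys + 1/t_biol = 1/70.9 + 1/125 = 0.022104 per day.
t_eff = 70.9 × 125 / (70.9 + 125) ≈ 45.24 days.
Remaining = 2030 × (1/2)^(250/45.24) = 2030 × (1/2)^5.5261 ≈ 44.053 dpm.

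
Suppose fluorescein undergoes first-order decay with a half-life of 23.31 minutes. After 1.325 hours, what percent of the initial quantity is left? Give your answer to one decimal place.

9.4%

1.325 hours = 79.5 minutes.
n = 79.5/23.31 ≈ 3.4106 half-lives.
Fraction remaining = (1/2)^3.4106 ≈ 0.094042, i.e. 9.4042%.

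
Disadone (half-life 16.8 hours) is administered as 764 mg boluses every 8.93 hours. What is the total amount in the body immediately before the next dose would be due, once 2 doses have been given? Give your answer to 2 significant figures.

The 2 doses were given 17.86, 8.93 hours ago.
Total = 764·(1/2)^(17.86/16.8) + 764·(1/2)^(8.93/16.8)
      = 365.65 + 528.54 ≈ 894.2 mg.

890 mg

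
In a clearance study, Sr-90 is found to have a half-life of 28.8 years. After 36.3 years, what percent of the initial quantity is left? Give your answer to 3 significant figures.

41.7%

n = 36.3/28.8 ≈ 1.2604 half-lives.
Fraction remaining = (1/2)^1.2604 ≈ 0.41742, i.e. 41.742%.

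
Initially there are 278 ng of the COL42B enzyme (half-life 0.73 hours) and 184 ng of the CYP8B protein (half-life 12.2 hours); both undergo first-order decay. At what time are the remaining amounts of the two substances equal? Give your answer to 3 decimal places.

Set 278·(1/2)^(t/0.73) = 184·(1/2)^(t/12.2).
Taking log₂: log₂(278/184) = t·(1/0.73 − 1/12.2).
log₂(1.5109) = 0.59538; 1/0.73 − 1/12.2 = 1.2879.
t = 0.59538 / 1.2879 ≈ 0.46229 hours.

0.462 hours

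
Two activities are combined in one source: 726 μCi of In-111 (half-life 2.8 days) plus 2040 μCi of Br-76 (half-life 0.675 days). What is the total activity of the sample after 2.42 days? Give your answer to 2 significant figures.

570 μCi

In-111: 726 × (1/2)^(2.42/2.8) = 726 × (1/2)^0.86429 ≈ 398.81 μCi.
Br-76: 2040 × (1/2)^(2.42/0.675) = 2040 × (1/2)^3.5852 ≈ 169.97 μCi.
Total = 398.81 + 169.97 ≈ 568.78 μCi.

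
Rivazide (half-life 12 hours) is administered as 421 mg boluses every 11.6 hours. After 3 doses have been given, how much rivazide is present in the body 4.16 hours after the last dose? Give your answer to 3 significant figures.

587 mg

The 3 doses were given 27.36, 15.76, 4.16 hours ago.
Total = 421·(1/2)^(27.36/12) + 421·(1/2)^(15.76/12) + 421·(1/2)^(4.16/12)
      = 86.683 + 169.41 + 331.07 ≈ 587.16 mg.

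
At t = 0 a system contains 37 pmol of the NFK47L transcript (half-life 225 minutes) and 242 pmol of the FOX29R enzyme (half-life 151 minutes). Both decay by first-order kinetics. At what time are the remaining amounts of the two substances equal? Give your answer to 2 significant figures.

1200 minutes

Set 37·(1/2)^(t/225) = 242·(1/2)^(t/151).
Taking log₂: log₂(37/242) = t·(1/225 − 1/151).
log₂(0.15289) = -2.7094; 1/225 − 1/151 = -0.0021781.
t = -2.7094 / -0.0021781 ≈ 1243.9 minutes.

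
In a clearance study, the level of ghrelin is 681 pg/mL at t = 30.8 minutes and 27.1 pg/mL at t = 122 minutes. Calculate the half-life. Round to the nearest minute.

20 minutes

Over Δt = 122 − 30.8 = 91.2 minutes, the level fell by a factor of 681/27.1 ≈ 25.129.
n = log₂(25.129) ≈ 4.6513 half-lives, so t½ = 91.2/4.6513 ≈ 19.607 minutes.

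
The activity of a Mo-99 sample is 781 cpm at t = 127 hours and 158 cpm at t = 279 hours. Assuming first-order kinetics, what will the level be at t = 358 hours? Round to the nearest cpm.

Over Δt = 279 − 127 = 152 hours, the level fell by a factor of 781/158 ≈ 4.943.
n = log₂(4.943) ≈ 2.3054 half-lives, so t½ = 152/2.3054 ≈ 65.932 hours.
From t = 279 to t = 358: 158 × (1/2)^((358−279)/65.932) ≈ 68.859 cpm.

69 cpm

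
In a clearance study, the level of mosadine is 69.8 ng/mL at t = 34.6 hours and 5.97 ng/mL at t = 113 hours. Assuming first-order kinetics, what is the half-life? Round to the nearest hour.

22 hours

Over Δt = 113 − 34.6 = 78.4 hours, the level fell by a factor of 69.8/5.97 ≈ 11.692.
n = log₂(11.692) ≈ 3.5474 half-lives, so t½ = 78.4/3.5474 ≈ 22.101 hours.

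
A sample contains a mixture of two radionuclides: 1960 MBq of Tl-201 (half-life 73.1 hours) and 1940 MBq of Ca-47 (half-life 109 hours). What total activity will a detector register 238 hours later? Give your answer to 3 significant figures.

632 MBq

Tl-201: 1960 × (1/2)^(238/73.1) = 1960 × (1/2)^3.2558 ≈ 205.19 MBq.
Ca-47: 1940 × (1/2)^(238/109) = 1940 × (1/2)^2.1835 ≈ 427.08 MBq.
Total = 205.19 + 427.08 ≈ 632.27 MBq.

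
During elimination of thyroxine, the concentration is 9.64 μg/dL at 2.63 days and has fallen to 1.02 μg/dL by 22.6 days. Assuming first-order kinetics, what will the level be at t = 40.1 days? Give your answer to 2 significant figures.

Over Δt = 22.6 − 2.63 = 19.97 days, the level fell by a factor of 9.64/1.02 ≈ 9.451.
n = log₂(9.451) ≈ 3.2405 half-lives, so t½ = 19.97/3.2405 ≈ 6.1627 days.
From t = 22.6 to t = 40.1: 1.02 × (1/2)^((40.1−22.6)/6.1627) ≈ 0.14249 μg/dL.

0.14 μg/dL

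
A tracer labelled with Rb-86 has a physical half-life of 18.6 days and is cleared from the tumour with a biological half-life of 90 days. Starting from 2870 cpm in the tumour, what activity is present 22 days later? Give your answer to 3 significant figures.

1070 cpm

1/t_eff = 1/t_phys + 1/t_biol = 1/18.6 + 1/90 = 0.064875 per day.
t_eff = 18.6 × 90 / (18.6 + 90) ≈ 15.414 days.
Remaining = 2870 × (1/2)^(22/15.414) = 2870 × (1/2)^1.4272 ≈ 1067.2 cpm.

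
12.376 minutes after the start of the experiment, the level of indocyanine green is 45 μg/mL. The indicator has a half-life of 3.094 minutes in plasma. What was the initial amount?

720 μg/mL

Number of half-lives elapsed: n = 12.376/3.094 ≈ 4.
A₀ = A × 2^n = 45 × 2^4 = 45 × 16 ≈ 720 μg/mL.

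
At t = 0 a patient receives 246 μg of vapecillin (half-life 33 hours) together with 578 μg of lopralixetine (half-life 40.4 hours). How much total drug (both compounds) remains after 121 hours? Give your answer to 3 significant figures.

vapecillin: 246 × (1/2)^(121/33) = 246 × (1/2)^3.6667 ≈ 19.371 μg.
lopralixetine: 578 × (1/2)^(121/40.4) = 578 × (1/2)^2.995 ≈ 72.498 μg.
Total = 19.371 + 72.498 ≈ 91.87 μg.

91.9 μg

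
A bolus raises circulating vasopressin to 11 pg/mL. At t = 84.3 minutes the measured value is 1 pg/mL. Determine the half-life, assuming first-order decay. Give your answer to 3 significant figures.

24.4 minutes

A/A₀ = 1/11 ≈ 0.090909.
n = log₂(11) ≈ 3.4594 half-lives elapsed in 84.3 minutes.
t½ = 84.3/3.4594 ≈ 24.368 minutes.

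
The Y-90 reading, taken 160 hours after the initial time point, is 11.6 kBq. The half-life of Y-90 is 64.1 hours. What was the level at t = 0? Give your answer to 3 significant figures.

Number of half-lives elapsed: n = 160/64.1 ≈ 2.4961.
A₀ = A × 2^n = 11.6 × 2^2.4961 = 11.6 × 5.6416 ≈ 65.442 kBq.

65.4 kBq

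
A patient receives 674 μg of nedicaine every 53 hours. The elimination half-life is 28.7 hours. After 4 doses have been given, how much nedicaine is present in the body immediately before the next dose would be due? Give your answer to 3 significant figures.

The 4 doses were given 212, 159, 106, 53 hours ago.
Total = 674·(1/2)^(212/28.7) + 674·(1/2)^(159/28.7) + 674·(1/2)^(106/28.7) + 674·(1/2)^(53/28.7)
      = 4.0274 + 14.485 + 52.1 + 187.39 ≈ 258.01 μg.

258 μg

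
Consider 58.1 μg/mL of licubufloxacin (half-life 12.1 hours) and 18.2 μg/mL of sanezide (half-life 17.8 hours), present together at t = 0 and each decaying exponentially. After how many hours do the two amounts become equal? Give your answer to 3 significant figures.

Set 58.1·(1/2)^(t/12.1) = 18.2·(1/2)^(t/17.8).
Taking log₂: log₂(58.1/18.2) = t·(1/12.1 − 1/17.8).
log₂(3.1923) = 1.6746; 1/12.1 − 1/17.8 = 0.026465.
t = 1.6746 / 0.026465 ≈ 63.276 hours.

63.3 hours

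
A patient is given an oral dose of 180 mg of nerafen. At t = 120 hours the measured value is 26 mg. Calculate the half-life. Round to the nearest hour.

43 hours

A/A₀ = 26/180 ≈ 0.14444.
n = log₂(6.9231) ≈ 2.7914 half-lives elapsed in 120 hours.
t½ = 120/2.7914 ≈ 42.989 hours.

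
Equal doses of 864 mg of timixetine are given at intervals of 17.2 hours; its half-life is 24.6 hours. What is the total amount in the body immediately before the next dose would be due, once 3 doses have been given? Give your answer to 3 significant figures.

The 3 doses were given 51.6, 34.4, 17.2 hours ago.
Total = 864·(1/2)^(51.6/24.6) + 864·(1/2)^(34.4/24.6) + 864·(1/2)^(17.2/24.6)
      = 201.88 + 327.76 + 532.15 ≈ 1061.8 mg.

1060 mg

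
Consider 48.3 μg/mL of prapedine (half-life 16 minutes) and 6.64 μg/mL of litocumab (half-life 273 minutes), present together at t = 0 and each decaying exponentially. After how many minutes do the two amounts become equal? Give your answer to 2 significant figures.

49 minutes

Set 48.3·(1/2)^(t/16) = 6.64·(1/2)^(t/273).
Taking log₂: log₂(48.3/6.64) = t·(1/16 − 1/273).
log₂(7.2741) = 2.8628; 1/16 − 1/273 = 0.058837.
t = 2.8628 / 0.058837 ≈ 48.656 minutes.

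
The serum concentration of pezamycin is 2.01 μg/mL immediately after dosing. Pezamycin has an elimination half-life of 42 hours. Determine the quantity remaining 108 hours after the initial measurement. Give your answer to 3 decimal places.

0.338 μg/mL

Number of half-lives: n = 108/42 ≈ 2.5714.
Remaining = 2.01 × (1/2)^2.5714 = 2.01 × 0.16824 ≈ 0.33816 μg/mL.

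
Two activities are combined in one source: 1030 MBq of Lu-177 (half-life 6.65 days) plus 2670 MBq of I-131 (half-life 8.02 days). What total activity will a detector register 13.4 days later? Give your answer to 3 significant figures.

1090 MBq

Lu-177: 1030 × (1/2)^(13.4/6.65) = 1030 × (1/2)^2.015 ≈ 254.83 MBq.
I-131: 2670 × (1/2)^(13.4/8.02) = 2670 × (1/2)^1.6708 ≈ 838.58 MBq.
Total = 254.83 + 838.58 ≈ 1093.4 MBq.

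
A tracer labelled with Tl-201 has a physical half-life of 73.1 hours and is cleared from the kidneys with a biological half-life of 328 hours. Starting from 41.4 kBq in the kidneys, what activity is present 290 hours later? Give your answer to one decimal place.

1/t_eff = 1/t_phys + 1/t_biol = 1/73.1 + 1/328 = 0.016729 per hour.
t_eff = 73.1 × 328 / (73.1 + 328) ≈ 59.778 hours.
Remaining = 41.4 × (1/2)^(290/59.778) = 41.4 × (1/2)^4.8513 ≈ 1.4342 kBq.

1.4 kBq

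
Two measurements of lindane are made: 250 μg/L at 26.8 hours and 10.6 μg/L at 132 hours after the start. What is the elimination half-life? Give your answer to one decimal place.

Over Δt = 132 − 26.8 = 105.2 hours, the level fell by a factor of 250/10.6 ≈ 23.585.
n = log₂(23.585) ≈ 4.5598 half-lives, so t½ = 105.2/4.5598 ≈ 23.071 hours.

23.1 hours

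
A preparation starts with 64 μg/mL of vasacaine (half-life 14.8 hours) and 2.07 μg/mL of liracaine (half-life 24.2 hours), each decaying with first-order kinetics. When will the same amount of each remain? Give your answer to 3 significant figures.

189 hours

Set 64·(1/2)^(t/14.8) = 2.07·(1/2)^(t/24.2).
Taking log₂: log₂(64/2.07) = t·(1/14.8 − 1/24.2).
log₂(30.918) = 4.9504; 1/14.8 − 1/24.2 = 0.026245.
t = 4.9504 / 0.026245 ≈ 188.62 hours.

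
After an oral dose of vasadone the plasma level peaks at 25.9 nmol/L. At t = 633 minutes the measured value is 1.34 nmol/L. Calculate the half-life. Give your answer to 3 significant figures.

A/A₀ = 1.34/25.9 ≈ 0.051737.
n = log₂(19.328) ≈ 4.2726 half-lives elapsed in 633 minutes.
t½ = 633/4.2726 ≈ 148.15 minutes.

148 minutes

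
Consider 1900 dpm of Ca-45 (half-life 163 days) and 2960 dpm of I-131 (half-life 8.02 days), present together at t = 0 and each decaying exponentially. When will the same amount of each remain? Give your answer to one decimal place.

5.4 days

Set 1900·(1/2)^(t/163) = 2960·(1/2)^(t/8.02).
Taking log₂: log₂(1900/2960) = t·(1/163 − 1/8.02).
log₂(0.64189) = -0.6396; 1/163 − 1/8.02 = -0.11855.
t = -0.6396 / -0.11855 ≈ 5.395 days.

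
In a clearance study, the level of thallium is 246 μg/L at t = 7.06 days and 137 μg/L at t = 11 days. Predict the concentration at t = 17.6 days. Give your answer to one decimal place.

51.4 μg/L

Over Δt = 11 − 7.06 = 3.94 days, the level fell by a factor of 246/137 ≈ 1.7956.
n = log₂(1.7956) ≈ 0.84448 half-lives, so t½ = 3.94/0.84448 ≈ 4.6656 days.
From t = 11 to t = 17.6: 137 × (1/2)^((17.6−11)/4.6656) ≈ 51.39 μg/L.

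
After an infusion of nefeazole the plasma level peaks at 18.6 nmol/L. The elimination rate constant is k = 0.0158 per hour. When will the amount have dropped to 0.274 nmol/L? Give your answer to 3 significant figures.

267 hours

t½ = ln 2 / k = 0.69315 / 0.0158 ≈ 43.87 hours.
Fraction remaining = 0.274/18.6 ≈ 0.014731.
n = log₂(18.6/0.274) = ln(67.883)/ln 2 ≈ 6.085 half-lives.
t = n × t½ = 6.085 × 43.87 ≈ 266.95 hours.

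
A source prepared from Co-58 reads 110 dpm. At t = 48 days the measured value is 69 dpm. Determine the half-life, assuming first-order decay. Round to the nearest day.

A/A₀ = 69/110 ≈ 0.62727.
n = log₂(1.5942) ≈ 0.67284 half-lives elapsed in 48 days.
t½ = 48/0.67284 ≈ 71.34 days.

71 days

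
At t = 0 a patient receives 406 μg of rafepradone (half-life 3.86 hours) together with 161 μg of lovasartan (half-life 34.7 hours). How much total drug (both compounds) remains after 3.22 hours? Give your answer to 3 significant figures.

379 μg

rafepradone: 406 × (1/2)^(3.22/3.86) = 406 × (1/2)^0.8342 ≈ 227.72 μg.
lovasartan: 161 × (1/2)^(3.22/34.7) = 161 × (1/2)^0.092795 ≈ 150.97 μg.
Total = 227.72 + 150.97 ≈ 378.69 μg.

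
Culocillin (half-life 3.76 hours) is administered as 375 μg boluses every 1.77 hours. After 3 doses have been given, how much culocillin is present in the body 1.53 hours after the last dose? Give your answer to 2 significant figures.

630 μg

The 3 doses were given 5.07, 3.3, 1.53 hours ago.
Total = 375·(1/2)^(5.07/3.76) + 375·(1/2)^(3.3/3.76) + 375·(1/2)^(1.53/3.76)
      = 147.27 + 204.09 + 282.84 ≈ 634.2 μg.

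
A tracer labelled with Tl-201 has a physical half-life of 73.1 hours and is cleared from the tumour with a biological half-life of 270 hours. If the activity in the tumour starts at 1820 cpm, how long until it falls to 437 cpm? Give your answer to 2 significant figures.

1/t_eff = 1/t_phys + 1/t_biol = 1/73.1 + 1/270 = 0.017384 per hour.
t_eff = 73.1 × 270 / (73.1 + 270) ≈ 57.526 hours.
n = log₂(1820/437) ≈ 2.0582; t = 2.0582 × 57.526 ≈ 118.4 hours.

120 hours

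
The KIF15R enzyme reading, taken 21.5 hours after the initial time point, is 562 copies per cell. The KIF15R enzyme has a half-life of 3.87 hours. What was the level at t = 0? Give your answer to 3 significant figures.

26400 copies per cell

Number of half-lives elapsed: n = 21.5/3.87 ≈ 5.5556.
A₀ = A × 2^n = 562 × 2^5.5556 = 562 × 47.032 ≈ 26432 copies per cell.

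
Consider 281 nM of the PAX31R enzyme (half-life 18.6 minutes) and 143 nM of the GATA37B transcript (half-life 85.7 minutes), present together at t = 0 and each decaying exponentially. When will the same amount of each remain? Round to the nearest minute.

Set 281·(1/2)^(t/18.6) = 143·(1/2)^(t/85.7).
Taking log₂: log₂(281/143) = t·(1/18.6 − 1/85.7).
log₂(1.965) = 0.97455; 1/18.6 − 1/85.7 = 0.042095.
t = 0.97455 / 0.042095 ≈ 23.151 minutes.

23 minutes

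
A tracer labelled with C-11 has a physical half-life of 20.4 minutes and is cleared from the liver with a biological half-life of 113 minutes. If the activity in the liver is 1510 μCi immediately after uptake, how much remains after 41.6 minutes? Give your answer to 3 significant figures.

1/t_eff = 1/t_phys + 1/t_biol = 1/20.4 + 1/113 = 0.057869 per minute.
t_eff = 20.4 × 113 / (20.4 + 113) ≈ 17.28 minutes.
Remaining = 1510 × (1/2)^(41.6/17.28) = 1510 × (1/2)^2.4074 ≈ 284.64 μCi.

285 μCi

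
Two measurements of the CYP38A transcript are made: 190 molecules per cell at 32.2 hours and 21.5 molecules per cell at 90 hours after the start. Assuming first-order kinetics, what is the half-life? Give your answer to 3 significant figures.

Over Δt = 90 − 32.2 = 57.8 hours, the level fell by a factor of 190/21.5 ≈ 8.8372.
n = log₂(8.8372) ≈ 3.1436 half-lives, so t½ = 57.8/3.1436 ≈ 18.387 hours.

18.4 hours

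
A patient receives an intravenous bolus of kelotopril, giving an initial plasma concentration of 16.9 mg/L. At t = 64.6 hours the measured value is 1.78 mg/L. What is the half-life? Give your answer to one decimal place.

19.9 hours

A/A₀ = 1.78/16.9 ≈ 0.10533.
n = log₂(9.4944) ≈ 3.2471 half-lives elapsed in 64.6 hours.
t½ = 64.6/3.2471 ≈ 19.895 hours.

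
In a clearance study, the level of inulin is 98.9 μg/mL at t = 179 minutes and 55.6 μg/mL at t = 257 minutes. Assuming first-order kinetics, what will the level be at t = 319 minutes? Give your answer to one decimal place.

35.2 μg/mL

Over Δt = 257 − 179 = 78 minutes, the level fell by a factor of 98.9/55.6 ≈ 1.7788.
n = log₂(1.7788) ≈ 0.83089 half-lives, so t½ = 78/0.83089 ≈ 93.876 minutes.
From t = 257 to t = 319: 55.6 × (1/2)^((319−257)/93.876) ≈ 35.177 μg/mL.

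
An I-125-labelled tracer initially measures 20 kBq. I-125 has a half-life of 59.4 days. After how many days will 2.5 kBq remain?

178.2 days

2.5/20 = 1/8, so 3 half-lives have elapsed.
t = 3 × 59.4 = 178.2 days.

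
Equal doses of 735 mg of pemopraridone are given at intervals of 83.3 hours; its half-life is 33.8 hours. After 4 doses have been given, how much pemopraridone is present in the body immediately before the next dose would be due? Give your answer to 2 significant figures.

160 mg

The 4 doses were given 333.2, 249.9, 166.6, 83.3 hours ago.
Total = 735·(1/2)^(333.2/33.8) + 735·(1/2)^(249.9/33.8) + 735·(1/2)^(166.6/33.8) + 735·(1/2)^(83.3/33.8)
      = 0.79202 + 4.3714 + 24.127 + 133.17 ≈ 162.46 mg.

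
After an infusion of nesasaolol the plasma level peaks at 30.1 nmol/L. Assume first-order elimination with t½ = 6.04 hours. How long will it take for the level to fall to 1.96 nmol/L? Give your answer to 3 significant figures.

23.8 hours

Fraction remaining = 1.96/30.1 ≈ 0.065116.
n = log₂(30.1/1.96) = ln(15.357)/ln 2 ≈ 3.9408 half-lives.
t = n × t½ = 3.9408 × 6.04 ≈ 23.803 hours.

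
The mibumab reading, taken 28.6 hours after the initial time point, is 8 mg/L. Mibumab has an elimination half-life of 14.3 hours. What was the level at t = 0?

Number of half-lives elapsed: n = 28.6/14.3 ≈ 2.
A₀ = A × 2^n = 8 × 2^2 = 8 × 4 ≈ 32 mg/L.

32 mg/L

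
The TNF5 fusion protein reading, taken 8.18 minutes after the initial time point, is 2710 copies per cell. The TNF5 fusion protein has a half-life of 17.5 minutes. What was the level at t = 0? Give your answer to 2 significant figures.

3700 copies per cell

Number of half-lives elapsed: n = 8.18/17.5 ≈ 0.46743.
A₀ = A × 2^n = 2710 × 2^0.46743 = 2710 × 1.3826 ≈ 3747 copies per cell.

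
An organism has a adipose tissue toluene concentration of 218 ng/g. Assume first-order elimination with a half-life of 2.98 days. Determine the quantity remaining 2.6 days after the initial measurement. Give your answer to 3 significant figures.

119 ng/g

Number of half-lives: n = 2.6/2.98 ≈ 0.87248.
Remaining = 218 × (1/2)^0.87248 = 218 × 0.54621 ≈ 119.07 ng/g.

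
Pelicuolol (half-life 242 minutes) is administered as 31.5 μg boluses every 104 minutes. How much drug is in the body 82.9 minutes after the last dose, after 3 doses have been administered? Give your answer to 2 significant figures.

57 μg

The 3 doses were given 290.9, 186.9, 82.9 minutes ago.
Total = 31.5·(1/2)^(290.9/242) + 31.5·(1/2)^(186.9/242) + 31.5·(1/2)^(82.9/242)
      = 13.692 + 18.443 + 24.842 ≈ 56.976 μg.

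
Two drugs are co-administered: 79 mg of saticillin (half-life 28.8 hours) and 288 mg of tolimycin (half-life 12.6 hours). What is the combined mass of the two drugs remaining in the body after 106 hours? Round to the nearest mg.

7 mg

saticillin: 79 × (1/2)^(106/28.8) = 79 × (1/2)^3.6806 ≈ 6.1613 mg.
tolimycin: 288 × (1/2)^(106/12.6) = 288 × (1/2)^8.4127 ≈ 0.84512 mg.
Total = 6.1613 + 0.84512 ≈ 7.0064 mg.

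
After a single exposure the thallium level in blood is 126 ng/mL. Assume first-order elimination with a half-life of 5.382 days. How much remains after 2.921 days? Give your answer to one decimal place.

86.5 ng/mL

Number of half-lives: n = 2.921/5.382 ≈ 0.54274.
Remaining = 126 × (1/2)^0.54274 = 126 × 0.68647 ≈ 86.495 ng/mL.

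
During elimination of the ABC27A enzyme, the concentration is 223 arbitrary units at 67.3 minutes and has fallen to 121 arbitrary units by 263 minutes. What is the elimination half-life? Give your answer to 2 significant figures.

Over Δt = 263 − 67.3 = 195.7 minutes, the level fell by a factor of 223/121 ≈ 1.843.
n = log₂(1.843) ≈ 0.88204 half-lives, so t½ = 195.7/0.88204 ≈ 221.87 minutes.

220 minutes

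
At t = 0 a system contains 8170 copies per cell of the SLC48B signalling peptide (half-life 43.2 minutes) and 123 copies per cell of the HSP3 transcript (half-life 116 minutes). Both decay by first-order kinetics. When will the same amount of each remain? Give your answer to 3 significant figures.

Set 8170·(1/2)^(t/43.2) = 123·(1/2)^(t/116).
Taking log₂: log₂(8170/123) = t·(1/43.2 − 1/116).
log₂(66.423) = 6.0536; 1/43.2 − 1/116 = 0.014527.
t = 6.0536 / 0.014527 ≈ 416.7 minutes.

417 minutes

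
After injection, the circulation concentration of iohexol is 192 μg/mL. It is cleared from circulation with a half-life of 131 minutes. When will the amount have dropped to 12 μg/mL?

12/192 = 1/16, so 4 half-lives have elapsed.
t = 4 × 131 = 524 minutes.

524 minutes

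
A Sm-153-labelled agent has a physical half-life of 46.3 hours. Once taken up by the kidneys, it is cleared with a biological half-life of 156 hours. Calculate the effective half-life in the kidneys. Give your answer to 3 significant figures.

35.7 hours

1/t_eff = 1/t_phys + 1/t_biol = 1/46.3 + 1/156 = 0.028009 per hour.
t_eff = 46.3 × 156 / (46.3 + 156) ≈ 35.703 hours.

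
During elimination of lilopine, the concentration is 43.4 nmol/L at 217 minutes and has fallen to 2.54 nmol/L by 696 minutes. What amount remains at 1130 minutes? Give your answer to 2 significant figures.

0.19 nmol/L

Over Δt = 696 − 217 = 479 minutes, the level fell by a factor of 43.4/2.54 ≈ 17.087.
n = log₂(17.087) ≈ 4.0948 half-lives, so t½ = 479/4.0948 ≈ 116.98 minutes.
From t = 696 to t = 1130: 2.54 × (1/2)^((1130−696)/116.98) ≈ 0.19408 nmol/L.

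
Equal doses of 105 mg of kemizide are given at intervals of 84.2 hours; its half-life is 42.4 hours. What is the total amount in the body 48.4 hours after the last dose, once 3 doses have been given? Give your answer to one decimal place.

62.6 mg

The 3 doses were given 216.8, 132.6, 48.4 hours ago.
Total = 105·(1/2)^(216.8/42.4) + 105·(1/2)^(132.6/42.4) + 105·(1/2)^(48.4/42.4)
      = 3.0336 + 12.016 + 47.595 ≈ 62.645 mg.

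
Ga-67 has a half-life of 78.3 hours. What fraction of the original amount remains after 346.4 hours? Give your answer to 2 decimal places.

0.05

n = 346.4/78.3 ≈ 4.424 half-lives.
Fraction remaining = (1/2)^4.424 ≈ 0.046584.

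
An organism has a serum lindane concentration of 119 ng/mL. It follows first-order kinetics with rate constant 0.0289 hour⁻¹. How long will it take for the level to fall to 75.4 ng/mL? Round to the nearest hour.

t½ = ln 2 / λ = 0.69315 / 0.0289 ≈ 23.984 hours.
Fraction remaining = 75.4/119 ≈ 0.63361.
n = log₂(119/75.4) = ln(1.5782)/ln 2 ≈ 0.65833 half-lives.
t = n × t½ = 0.65833 × 23.984 ≈ 15.789 hours.

16 hours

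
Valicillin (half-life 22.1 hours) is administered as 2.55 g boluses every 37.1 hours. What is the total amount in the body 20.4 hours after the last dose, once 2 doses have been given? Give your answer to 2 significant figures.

1.8 g

The 2 doses were given 57.5, 20.4 hours ago.
Total = 2.55·(1/2)^(57.5/22.1) + 2.55·(1/2)^(20.4/22.1)
      = 0.42007 + 1.3448 ≈ 1.7649 g.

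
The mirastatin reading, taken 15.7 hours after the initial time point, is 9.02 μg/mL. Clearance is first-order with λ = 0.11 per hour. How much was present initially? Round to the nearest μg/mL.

51 μg/mL

t½ = ln 2 / λ = 0.69315 / 0.11 ≈ 6.3013 hours.
Number of half-lives elapsed: n = 15.7/6.3013 ≈ 2.4915.
A₀ = A × 2^n = 9.02 × 2^2.4915 = 9.02 × 5.6238 ≈ 50.726 μg/mL.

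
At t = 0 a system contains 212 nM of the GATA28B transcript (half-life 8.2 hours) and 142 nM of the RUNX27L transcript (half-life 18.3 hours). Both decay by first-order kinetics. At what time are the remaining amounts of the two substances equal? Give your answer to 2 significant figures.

8.6 hours

Set 212·(1/2)^(t/8.2) = 142·(1/2)^(t/18.3).
Taking log₂: log₂(212/142) = t·(1/8.2 − 1/18.3).
log₂(1.493) = 0.57817; 1/8.2 − 1/18.3 = 0.067306.
t = 0.57817 / 0.067306 ≈ 8.5902 hours.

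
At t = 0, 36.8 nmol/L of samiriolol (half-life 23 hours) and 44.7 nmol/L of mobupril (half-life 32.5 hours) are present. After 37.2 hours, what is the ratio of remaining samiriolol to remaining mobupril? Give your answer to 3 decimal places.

samiriolol: 36.8 × (1/2)^(37.2/23) = 36.8 × (1/2)^1.6174 ≈ 11.994 nmol/L.
mobupril: 44.7 × (1/2)^(37.2/32.5) = 44.7 × (1/2)^1.1446 ≈ 20.218 nmol/L.
Ratio ≈ 11.994 / 20.218 ≈ 0.59323.

0.593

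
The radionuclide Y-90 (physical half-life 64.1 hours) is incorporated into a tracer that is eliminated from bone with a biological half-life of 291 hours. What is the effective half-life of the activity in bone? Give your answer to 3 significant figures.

1/t_eff = 1/t_phys + 1/t_biol = 1/64.1 + 1/291 = 0.019037 per hour.
t_eff = 64.1 × 291 / (64.1 + 291) ≈ 52.529 hours.

52.5 hours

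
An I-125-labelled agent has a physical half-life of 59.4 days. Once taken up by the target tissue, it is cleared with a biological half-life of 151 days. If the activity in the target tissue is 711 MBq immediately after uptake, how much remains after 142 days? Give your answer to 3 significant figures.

70.7 MBq

1/t_eff = 1/t_phys + 1/t_biol = 1/59.4 + 1/151 = 0.023458 per day.
t_eff = 59.4 × 151 / (59.4 + 151) ≈ 42.63 days.
Remaining = 711 × (1/2)^(142/42.63) = 711 × (1/2)^3.331 ≈ 70.656 MBq.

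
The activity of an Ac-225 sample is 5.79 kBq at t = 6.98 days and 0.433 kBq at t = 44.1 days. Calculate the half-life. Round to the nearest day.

10 days

Over Δt = 44.1 − 6.98 = 37.12 days, the level fell by a factor of 5.79/0.433 ≈ 13.372.
n = log₂(13.372) ≈ 3.7411 half-lives, so t½ = 37.12/3.7411 ≈ 9.9222 days.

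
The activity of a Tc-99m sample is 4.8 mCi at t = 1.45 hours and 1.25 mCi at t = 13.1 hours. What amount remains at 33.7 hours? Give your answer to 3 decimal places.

Over Δt = 13.1 − 1.45 = 11.65 hours, the level fell by a factor of 4.8/1.25 ≈ 3.84.
n = log₂(3.84) ≈ 1.9411 half-lives, so t½ = 11.65/1.9411 ≈ 6.0017 hours.
From t = 13.1 to t = 33.7: 1.25 × (1/2)^((33.7−13.1)/6.0017) ≈ 0.11579 mCi.

0.116 mCi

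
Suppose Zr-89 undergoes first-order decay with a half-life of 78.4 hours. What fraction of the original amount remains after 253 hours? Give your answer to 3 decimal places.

n = 253/78.4 ≈ 3.227 half-lives.
Fraction remaining = (1/2)^3.227 ≈ 0.1068.

0.107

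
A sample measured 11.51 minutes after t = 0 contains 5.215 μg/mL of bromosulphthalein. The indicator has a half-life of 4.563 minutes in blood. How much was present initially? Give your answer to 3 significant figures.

30.0 μg/mL

Number of half-lives elapsed: n = 11.51/4.563 ≈ 2.5225.
A₀ = A × 2^n = 5.215 × 2^2.5225 = 5.215 × 5.7456 ≈ 29.963 μg/mL.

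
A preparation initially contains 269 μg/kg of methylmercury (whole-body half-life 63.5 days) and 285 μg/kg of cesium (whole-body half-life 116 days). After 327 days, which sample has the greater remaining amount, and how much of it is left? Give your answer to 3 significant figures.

cesium, 40.4 μg/kg

methylmercury: 269 × (1/2)^5.1496 ≈ 7.5782 μg/kg.
cesium: 285 × (1/2)^2.819 ≈ 40.388 μg/kg.
Cesium has more remaining, at ≈ 40.388 μg/kg.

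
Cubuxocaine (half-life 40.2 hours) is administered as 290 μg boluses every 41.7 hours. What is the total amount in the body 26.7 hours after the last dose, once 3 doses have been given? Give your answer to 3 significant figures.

The 3 doses were given 110.1, 68.4, 26.7 hours ago.
Total = 290·(1/2)^(110.1/40.2) + 290·(1/2)^(68.4/40.2) + 290·(1/2)^(26.7/40.2)
      = 43.445 + 89.166 + 183 ≈ 315.61 μg.

316 μg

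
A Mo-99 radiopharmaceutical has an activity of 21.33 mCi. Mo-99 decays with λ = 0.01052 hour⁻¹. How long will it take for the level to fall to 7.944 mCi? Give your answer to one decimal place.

93.9 hours

t½ = ln 2 / λ = 0.69315 / 0.01052 ≈ 65.889 hours.
Fraction remaining = 7.944/21.33 ≈ 0.37243.
n = log₂(21.33/7.944) = ln(2.685)/ln 2 ≈ 1.4249 half-lives.
t = n × t½ = 1.4249 × 65.889 ≈ 93.888 hours.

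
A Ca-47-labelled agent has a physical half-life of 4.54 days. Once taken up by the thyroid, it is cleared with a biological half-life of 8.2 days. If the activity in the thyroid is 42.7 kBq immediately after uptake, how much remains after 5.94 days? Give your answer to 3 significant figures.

1/t_eff = 1/t_phys + 1/t_biol = 1/4.54 + 1/8.2 = 0.34222 per day.
t_eff = 4.54 × 8.2 / (4.54 + 8.2) ≈ 2.9221 days.
Remaining = 42.7 × (1/2)^(5.94/2.9221) = 42.7 × (1/2)^2.0328 ≈ 10.435 kBq.

10.4 kBq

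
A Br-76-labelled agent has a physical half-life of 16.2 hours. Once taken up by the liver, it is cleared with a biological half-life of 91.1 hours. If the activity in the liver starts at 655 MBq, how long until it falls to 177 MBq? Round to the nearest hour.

1/t_eff = 1/t_phys + 1/t_biol = 1/16.2 + 1/91.1 = 0.072705 per hour.
t_eff = 16.2 × 91.1 / (16.2 + 91.1) ≈ 13.754 hours.
n = log₂(655/177) ≈ 1.8877; t = 1.8877 × 13.754 ≈ 25.964 hours.

26 hours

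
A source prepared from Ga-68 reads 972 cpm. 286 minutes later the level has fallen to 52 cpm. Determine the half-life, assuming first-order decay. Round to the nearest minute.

A/A₀ = 52/972 ≈ 0.053498.
n = log₂(18.692) ≈ 4.2244 half-lives elapsed in 286 minutes.
t½ = 286/4.2244 ≈ 67.702 minutes.

68 minutes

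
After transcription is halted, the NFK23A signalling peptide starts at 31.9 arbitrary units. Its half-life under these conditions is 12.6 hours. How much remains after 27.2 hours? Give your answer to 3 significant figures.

7.14 arbitrary units

Number of half-lives: n = 27.2/12.6 ≈ 2.1587.
Remaining = 31.9 × (1/2)^2.1587 = 31.9 × 0.22395 ≈ 7.1441 arbitrary units.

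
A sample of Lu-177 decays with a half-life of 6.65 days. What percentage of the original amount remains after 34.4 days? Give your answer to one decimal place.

2.8%

n = 34.4/6.65 ≈ 5.1729 half-lives.
Fraction remaining = (1/2)^5.1729 ≈ 0.02772, i.e. 2.772%.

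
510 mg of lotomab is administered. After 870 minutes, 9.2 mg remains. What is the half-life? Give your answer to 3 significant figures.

A/A₀ = 9.2/510 ≈ 0.018039.
n = log₂(55.435) ≈ 5.7927 half-lives elapsed in 870 minutes.
t½ = 870/5.7927 ≈ 150.19 minutes.

150 minutes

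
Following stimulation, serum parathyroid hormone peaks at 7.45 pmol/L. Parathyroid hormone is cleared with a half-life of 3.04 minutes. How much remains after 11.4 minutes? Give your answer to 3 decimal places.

Number of half-lives: n = 11.4/3.04 ≈ 3.75.
Remaining = 7.45 × (1/2)^3.75 = 7.45 × 0.074325 ≈ 0.55372 pmol/L.

0.554 pmol/L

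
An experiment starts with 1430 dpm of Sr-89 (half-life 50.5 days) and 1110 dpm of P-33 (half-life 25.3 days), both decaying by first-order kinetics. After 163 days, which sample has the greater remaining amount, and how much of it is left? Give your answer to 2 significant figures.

Sr-89: 1430 × (1/2)^3.2277 ≈ 152.65 dpm.
P-33: 1110 × (1/2)^6.4427 ≈ 12.761 dpm.
Sr-89 has more remaining, at ≈ 152.65 dpm.

Sr-89, 150 dpm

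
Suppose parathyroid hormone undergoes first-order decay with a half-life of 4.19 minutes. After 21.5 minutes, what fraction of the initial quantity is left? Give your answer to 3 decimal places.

n = 21.5/4.19 ≈ 5.1313 half-lives.
Fraction remaining = (1/2)^5.1313 ≈ 0.028532.

0.029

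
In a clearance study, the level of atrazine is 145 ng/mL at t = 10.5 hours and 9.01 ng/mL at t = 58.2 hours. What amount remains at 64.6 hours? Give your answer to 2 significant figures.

6.2 ng/mL

Over Δt = 58.2 − 10.5 = 47.7 hours, the level fell by a factor of 145/9.01 ≈ 16.093.
n = log₂(16.093) ≈ 4.0084 half-lives, so t½ = 47.7/4.0084 ≈ 11.9 hours.
From t = 58.2 to t = 64.6: 9.01 × (1/2)^((64.6−58.2)/11.9) ≈ 6.2062 ng/mL.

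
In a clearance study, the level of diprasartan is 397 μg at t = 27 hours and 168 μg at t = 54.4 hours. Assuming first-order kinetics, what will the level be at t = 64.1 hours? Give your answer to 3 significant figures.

124 μg

Over Δt = 54.4 − 27 = 27.4 hours, the level fell by a factor of 397/168 ≈ 2.3631.
n = log₂(2.3631) ≈ 1.2407 half-lives, so t½ = 27.4/1.2407 ≈ 22.085 hours.
From t = 54.4 to t = 64.1: 168 × (1/2)^((64.1−54.4)/22.085) ≈ 123.91 μg.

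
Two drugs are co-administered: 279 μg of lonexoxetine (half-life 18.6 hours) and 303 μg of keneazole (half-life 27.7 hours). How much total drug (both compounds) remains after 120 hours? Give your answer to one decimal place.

18.2 μg

lonexoxetine: 279 × (1/2)^(120/18.6) = 279 × (1/2)^6.4516 ≈ 3.1877 μg.
keneazole: 303 × (1/2)^(120/27.7) = 303 × (1/2)^4.3321 ≈ 15.043 μg.
Total = 3.1877 + 15.043 ≈ 18.231 μg.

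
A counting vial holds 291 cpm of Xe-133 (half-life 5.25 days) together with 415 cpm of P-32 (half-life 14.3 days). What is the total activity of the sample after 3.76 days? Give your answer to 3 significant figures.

523 cpm

Xe-133: 291 × (1/2)^(3.76/5.25) = 291 × (1/2)^0.71619 ≈ 177.13 cpm.
P-32: 415 × (1/2)^(3.76/14.3) = 415 × (1/2)^0.26294 ≈ 345.86 cpm.
Total = 177.13 + 345.86 ≈ 522.99 cpm.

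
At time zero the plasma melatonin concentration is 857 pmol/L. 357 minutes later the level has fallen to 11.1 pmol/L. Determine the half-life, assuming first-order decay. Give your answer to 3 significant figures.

56.9 minutes

A/A₀ = 11.1/857 ≈ 0.012952.
n = log₂(77.207) ≈ 6.2707 half-lives elapsed in 357 minutes.
t½ = 357/6.2707 ≈ 56.932 minutes.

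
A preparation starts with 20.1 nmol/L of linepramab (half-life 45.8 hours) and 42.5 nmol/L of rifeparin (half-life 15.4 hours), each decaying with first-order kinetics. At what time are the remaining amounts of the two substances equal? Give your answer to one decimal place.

25.1 hours

Set 20.1·(1/2)^(t/45.8) = 42.5·(1/2)^(t/15.4).
Taking log₂: log₂(20.1/42.5) = t·(1/45.8 − 1/15.4).
log₂(0.47294) = -1.0803; 1/45.8 − 1/15.4 = -0.043101.
t = -1.0803 / -0.043101 ≈ 25.064 hours.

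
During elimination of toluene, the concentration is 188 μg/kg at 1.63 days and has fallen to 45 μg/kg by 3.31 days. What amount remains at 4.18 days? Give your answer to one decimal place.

21.5 μg/kg

Over Δt = 3.31 − 1.63 = 1.68 days, the level fell by a factor of 188/45 ≈ 4.1778.
n = log₂(4.1778) ≈ 2.0627 half-lives, so t½ = 1.68/2.0627 ≈ 0.81445 days.
From t = 3.31 to t = 4.18: 45 × (1/2)^((4.18−3.31)/0.81445) ≈ 21.461 μg/kg.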